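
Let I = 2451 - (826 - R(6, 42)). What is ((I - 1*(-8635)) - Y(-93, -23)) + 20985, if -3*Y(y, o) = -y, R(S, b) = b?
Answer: 31318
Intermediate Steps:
Y(y, o) = y/3 (Y(y, o) = -(-1)*y/3 = y/3)
I = 1667 (I = 2451 - (826 - 1*42) = 2451 - (826 - 42) = 2451 - 1*784 = 2451 - 784 = 1667)
((I - 1*(-8635)) - Y(-93, -23)) + 20985 = ((1667 - 1*(-8635)) - (-93)/3) + 20985 = ((1667 + 8635) - 1*(-31)) + 20985 = (10302 + 31) + 20985 = 10333 + 20985 = 31318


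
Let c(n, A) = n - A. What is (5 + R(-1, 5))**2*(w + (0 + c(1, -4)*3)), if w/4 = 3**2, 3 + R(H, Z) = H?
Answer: 51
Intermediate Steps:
R(H, Z) = -3 + H
w = 36 (w = 4*3**2 = 4*9 = 36)
(5 + R(-1, 5))**2*(w + (0 + c(1, -4)*3)) = (5 + (-3 - 1))**2*(36 + (0 + (1 - 1*(-4))*3)) = (5 - 4)**2*(36 + (0 + (1 + 4)*3)) = 1**2*(36 + (0 + 5*3)) = 1*(36 + (0 + 15)) = 1*(36 + 15) = 1*51 = 51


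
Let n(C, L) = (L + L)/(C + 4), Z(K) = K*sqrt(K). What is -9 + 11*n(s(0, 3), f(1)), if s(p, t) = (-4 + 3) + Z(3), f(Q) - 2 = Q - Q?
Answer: -49/3 + 22*sqrt(3)/3 ≈ -3.6316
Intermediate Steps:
Z(K) = K**(3/2)
f(Q) = 2 (f(Q) = 2 + (Q - Q) = 2 + 0 = 2)
s(p, t) = -1 + 3*sqrt(3) (s(p, t) = (-4 + 3) + 3**(3/2) = -1 + 3*sqrt(3))
n(C, L) = 2*L/(4 + C) (n(C, L) = (2*L)/(4 + C) = 2*L/(4 + C))
-9 + 11*n(s(0, 3), f(1)) = -9 + 11*(2*2/(4 + (-1 + 3*sqrt(3)))) = -9 + 11*(2*2/(3 + 3*sqrt(3))) = -9 + 11*(4/(3 + 3*sqrt(3))) = -9 + 44/(3 + 3*sqrt(3))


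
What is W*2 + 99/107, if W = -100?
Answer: -21301/107 ≈ -199.07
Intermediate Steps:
W*2 + 99/107 = -100*2 + 99/107 = -200 + 99*(1/107) = -200 + 99/107 = -21301/107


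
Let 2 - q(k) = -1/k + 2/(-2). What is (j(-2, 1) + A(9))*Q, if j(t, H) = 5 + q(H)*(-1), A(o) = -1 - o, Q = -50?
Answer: 450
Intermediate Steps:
q(k) = 3 + 1/k (q(k) = 2 - (-1/k + 2/(-2)) = 2 - (-1/k + 2*(-½)) = 2 - (-1/k - 1) = 2 - (-1 - 1/k) = 2 + (1 + 1/k) = 3 + 1/k)
j(t, H) = 2 - 1/H (j(t, H) = 5 + (3 + 1/H)*(-1) = 5 + (-3 - 1/H) = 2 - 1/H)
(j(-2, 1) + A(9))*Q = ((2 - 1/1) + (-1 - 1*9))*(-50) = ((2 - 1*1) + (-1 - 9))*(-50) = ((2 - 1) - 10)*(-50) = (1 - 10)*(-50) = -9*(-50) = 450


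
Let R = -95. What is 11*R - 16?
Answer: -1061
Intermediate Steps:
11*R - 16 = 11*(-95) - 16 = -1045 - 16 = -1061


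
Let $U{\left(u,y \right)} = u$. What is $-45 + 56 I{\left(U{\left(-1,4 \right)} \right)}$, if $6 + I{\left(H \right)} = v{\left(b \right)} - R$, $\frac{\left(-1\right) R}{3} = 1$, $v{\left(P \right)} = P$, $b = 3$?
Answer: $-45$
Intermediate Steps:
$R = -3$ ($R = \left(-3\right) 1 = -3$)
$I{\left(H \right)} = 0$ ($I{\left(H \right)} = -6 + \left(3 - -3\right) = -6 + \left(3 + 3\right) = -6 + 6 = 0$)
$-45 + 56 I{\left(U{\left(-1,4 \right)} \right)} = -45 + 56 \cdot 0 = -45 + 0 = -45$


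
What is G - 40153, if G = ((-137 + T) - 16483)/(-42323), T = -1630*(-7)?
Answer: -1699390209/42323 ≈ -40153.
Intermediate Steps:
T = 11410
G = 5210/42323 (G = ((-137 + 11410) - 16483)/(-42323) = (11273 - 16483)*(-1/42323) = -5210*(-1/42323) = 5210/42323 ≈ 0.12310)
G - 40153 = 5210/42323 - 40153 = -1699390209/42323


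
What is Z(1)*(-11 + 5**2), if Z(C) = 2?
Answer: 28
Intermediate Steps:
Z(1)*(-11 + 5**2) = 2*(-11 + 5**2) = 2*(-11 + 25) = 2*14 = 28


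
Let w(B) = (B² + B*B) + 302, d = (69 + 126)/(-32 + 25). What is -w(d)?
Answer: -90848/49 ≈ -1854.0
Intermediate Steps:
d = -195/7 (d = 195/(-7) = 195*(-⅐) = -195/7 ≈ -27.857)
w(B) = 302 + 2*B² (w(B) = (B² + B²) + 302 = 2*B² + 302 = 302 + 2*B²)
-w(d) = -(302 + 2*(-195/7)²) = -(302 + 2*(38025/49)) = -(302 + 76050/49) = -1*90848/49 = -90848/49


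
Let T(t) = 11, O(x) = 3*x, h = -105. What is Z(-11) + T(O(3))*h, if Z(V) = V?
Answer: -1166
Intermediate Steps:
Z(-11) + T(O(3))*h = -11 + 11*(-105) = -11 - 1155 = -1166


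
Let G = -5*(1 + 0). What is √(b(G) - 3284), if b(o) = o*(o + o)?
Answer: 7*I*√66 ≈ 56.868*I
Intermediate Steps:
G = -5 (G = -5*1 = -5)
b(o) = 2*o² (b(o) = o*(2*o) = 2*o²)
√(b(G) - 3284) = √(2*(-5)² - 3284) = √(2*25 - 3284) = √(50 - 3284) = √(-3234) = 7*I*√66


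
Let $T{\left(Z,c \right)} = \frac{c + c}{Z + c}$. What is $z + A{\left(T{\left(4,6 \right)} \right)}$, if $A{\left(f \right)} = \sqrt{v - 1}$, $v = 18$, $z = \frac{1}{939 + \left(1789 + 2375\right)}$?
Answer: $\frac{1}{5103} + \sqrt{17} \approx 4.1233$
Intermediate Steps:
$T{\left(Z,c \right)} = \frac{2 c}{Z + c}$
$z = \frac{1}{5103}$ ($z = \frac{1}{939 + 4164} = \frac{1}{5103} \approx 0.00019596$)
$A{\left(f \right)} = \sqrt{17}$ ($A{\left(f \right)} = \sqrt{18 - 1} = \sqrt{17}$)
$z + A{\left(T{\left(4,6 \right)} \right)} = \frac{1}{5103} + \sqrt{17}$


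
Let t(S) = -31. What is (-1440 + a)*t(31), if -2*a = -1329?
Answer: 48081/2 ≈ 24041.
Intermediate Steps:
a = 1329/2 (a = -½*(-1329) = 1329/2 ≈ 664.50)
(-1440 + a)*t(31) = (-1440 + 1329/2)*(-31) = -1551/2*(-31) = 48081/2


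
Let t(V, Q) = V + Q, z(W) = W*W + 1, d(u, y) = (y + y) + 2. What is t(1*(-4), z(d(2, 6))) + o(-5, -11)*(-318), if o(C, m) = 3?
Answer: -761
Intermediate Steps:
d(u, y) = 2 + 2*y (d(u, y) = 2*y + 2 = 2 + 2*y)
z(W) = 1 + W**2 (z(W) = W**2 + 1 = 1 + W**2)
t(V, Q) = Q + V
t(1*(-4), z(d(2, 6))) + o(-5, -11)*(-318) = ((1 + (2 + 2*6)**2) + 1*(-4)) + 3*(-318) = ((1 + (2 + 12)**2) - 4) - 954 = ((1 + 14**2) - 4) - 954 = ((1 + 196) - 4) - 954 = (197 - 4) - 954 = 193 - 954 = -761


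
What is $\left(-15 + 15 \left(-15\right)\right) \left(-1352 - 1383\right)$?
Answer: $656400$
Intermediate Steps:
$\left(-15 + 15 \left(-15\right)\right) \left(-1352 - 1383\right) = \left(-15 - 225\right) \left(-2735\right) = \left(-240\right) \left(-2735\right) = 656400$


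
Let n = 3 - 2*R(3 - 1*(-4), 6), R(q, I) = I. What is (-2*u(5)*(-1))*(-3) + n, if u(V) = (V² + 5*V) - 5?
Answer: -279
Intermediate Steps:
u(V) = -5 + V² + 5*V
n = -9 (n = 3 - 2*6 = 3 - 1*12 = 3 - 12 = -9)
(-2*u(5)*(-1))*(-3) + n = (-2*(-5 + 5² + 5*5)*(-1))*(-3) - 9 = (-2*(-5 + 25 + 25)*(-1))*(-3) - 9 = (-2*45*(-1))*(-3) - 9 = -90*(-1)*(-3) - 9 = 90*(-3) - 9 = -270 - 9 = -279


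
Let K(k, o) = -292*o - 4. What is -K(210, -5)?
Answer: -1456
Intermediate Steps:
K(k, o) = -4 - 292*o
-K(210, -5) = -(-4 - 292*(-5)) = -(-4 + 1460) = -1*1456 = -1456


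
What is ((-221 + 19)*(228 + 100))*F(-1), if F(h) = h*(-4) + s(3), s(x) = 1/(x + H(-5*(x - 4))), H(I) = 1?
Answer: -281588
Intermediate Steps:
s(x) = 1/(1 + x) (s(x) = 1/(x + 1) = 1/(1 + x))
F(h) = ¼ - 4*h (F(h) = h*(-4) + 1/(1 + 3) = -4*h + 1/4 = -4*h + ¼ = ¼ - 4*h)
((-221 + 19)*(228 + 100))*F(-1) = ((-221 + 19)*(228 + 100))*(¼ - 4*(-1)) = (-202*328)*(¼ + 4) = -66256*17/4 = -281588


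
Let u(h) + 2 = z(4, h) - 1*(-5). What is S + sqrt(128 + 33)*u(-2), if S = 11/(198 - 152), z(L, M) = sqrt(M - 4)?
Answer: 11/46 + 3*sqrt(161) + I*sqrt(966) ≈ 38.305 + 31.081*I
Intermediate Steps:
z(L, M) = sqrt(-4 + M)
u(h) = 3 + sqrt(-4 + h) (u(h) = -2 + (sqrt(-4 + h) - 1*(-5)) = -2 + (sqrt(-4 + h) + 5) = -2 + (5 + sqrt(-4 + h)) = 3 + sqrt(-4 + h))
S = 11/46 ≈ 0.23913
S + sqrt(128 + 33)*u(-2) = 11/46 + sqrt(128 + 33)*(3 + sqrt(-4 - 2)) = 11/46 + sqrt(161)*(3 + sqrt(-6)) = 11/46 + sqrt(161)*(3 + I*sqrt(6))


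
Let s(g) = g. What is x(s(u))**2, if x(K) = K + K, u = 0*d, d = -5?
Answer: 0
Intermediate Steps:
u = 0 (u = 0*(-5) = 0)
x(K) = 2*K
x(s(u))**2 = (2*0)**2 = 0**2 = 0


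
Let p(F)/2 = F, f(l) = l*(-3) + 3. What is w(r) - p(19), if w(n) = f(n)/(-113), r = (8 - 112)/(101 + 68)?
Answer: -55885/1469 ≈ -38.043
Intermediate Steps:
r = -8/13 (r = -104/169 = -104*1/169 = -8/13 ≈ -0.61539)
f(l) = 3 - 3*l (f(l) = -3*l + 3 = 3 - 3*l)
w(n) = -3/113 + 3*n/113 (w(n) = (3 - 3*n)/(-113) = (3 - 3*n)*(-1/113) = -3/113 + 3*n/113)
p(F) = 2*F
w(r) - p(19) = (-3/113 + (3/113)*(-8/13)) - 2*19 = (-3/113 - 24/1469) - 1*38 = -63/1469 - 38 = -55885/1469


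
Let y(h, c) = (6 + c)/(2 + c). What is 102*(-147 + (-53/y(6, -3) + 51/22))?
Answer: -142511/11 ≈ -12956.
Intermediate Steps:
y(h, c) = (6 + c)/(2 + c)
102*(-147 + (-53/y(6, -3) + 51/22)) = 102*(-147 + (-53*(2 - 3)/(6 - 3) + 51/22)) = 102*(-147 + (-53/(3/(-1)) + 51*(1/22))) = 102*(-147 + (-53/((-1*3)) + 51/22)) = 102*(-147 + (-53/(-3) + 51/22)) = 102*(-147 + (-53*(-1/3) + 51/22)) = 102*(-147 + (53/3 + 51/22)) = 102*(-147 + 1319/66) = 102*(-8383/66) = -142511/11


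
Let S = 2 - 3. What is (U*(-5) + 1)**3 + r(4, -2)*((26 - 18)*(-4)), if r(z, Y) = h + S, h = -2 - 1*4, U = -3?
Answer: 4320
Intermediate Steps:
h = -6 (h = -2 - 4 = -6)
S = -1
r(z, Y) = -7 (r(z, Y) = -6 - 1 = -7)
(U*(-5) + 1)**3 + r(4, -2)*((26 - 18)*(-4)) = (-3*(-5) + 1)**3 - 7*(26 - 18)*(-4) = (15 + 1)**3 - 56*(-4) = 16**3 - 7*(-32) = 4096 + 224 = 4320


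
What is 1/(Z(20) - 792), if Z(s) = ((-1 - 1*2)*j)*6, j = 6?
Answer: -1/900 ≈ -0.0011111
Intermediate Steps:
Z(s) = -108 (Z(s) = ((-1 - 1*2)*6)*6 = ((-1 - 2)*6)*6 = -3*6*6 = -18*6 = -108)
1/(Z(20) - 792) = 1/(-108 - 792) = 1/(-900) = -1/900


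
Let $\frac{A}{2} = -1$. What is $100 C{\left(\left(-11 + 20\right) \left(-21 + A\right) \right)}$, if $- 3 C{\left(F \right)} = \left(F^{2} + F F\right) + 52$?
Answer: $- \frac{8575000}{3} \approx -2.8583 \cdot 10^{6}$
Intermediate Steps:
$A = -2$ ($A = 2 \left(-1\right) = -2$)
$C{\left(F \right)} = - \frac{52}{3} - \frac{2 F^{2}}{3}$ ($C{\left(F \right)} = - \frac{\left(F^{2} + F F\right) + 52}{3} = - \frac{\left(F^{2} + F^{2}\right) + 52}{3} = - \frac{2 F^{2} + 52}{3} = - \frac{52 + 2 F^{2}}{3} = - \frac{52}{3} - \frac{2 F^{2}}{3}$)
$100 C{\left(\left(-11 + 20\right) \left(-21 + A\right) \right)} = 100 \left(- \frac{52}{3} - \frac{2 \left(\left(-11 + 20\right) \left(-21 - 2\right)\right)^{2}}{3}\right) = 100 \left(- \frac{52}{3} - \frac{2 \left(9 \left(-23\right)\right)^{2}}{3}\right) = 100 \left(- \frac{52}{3} - \frac{2 \left(-207\right)^{2}}{3}\right) = 100 \left(- \frac{52}{3} - 28566\right) = 100 \left(- \frac{85750}{3}\right) = - \frac{8575000}{3}$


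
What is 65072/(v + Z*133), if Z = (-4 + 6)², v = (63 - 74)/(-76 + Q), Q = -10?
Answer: 5596192/45763 ≈ 122.29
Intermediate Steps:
v = 11/86 (v = (63 - 74)/(-76 - 10) = -11/(-86) = -11*(-1/86) = 11/86 ≈ 0.12791)
Z = 4 (Z = 2² = 4)
65072/(v + Z*133) = 65072/(11/86 + 4*133) = 65072/(11/86 + 532) = 65072/(45763/86) = 65072*(86/45763) = 5596192/45763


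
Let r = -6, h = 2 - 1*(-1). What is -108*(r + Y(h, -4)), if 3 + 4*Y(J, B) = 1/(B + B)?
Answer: 5859/8 ≈ 732.38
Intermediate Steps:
h = 3 (h = 2 + 1 = 3)
Y(J, B) = -3/4 + 1/(8*B) (Y(J, B) = -3/4 + 1/(4*(B + B)) = -3/4 + 1/(4*((2*B))) = -3/4 + (1/(2*B))/4 = -3/4 + 1/(8*B))
-108*(r + Y(h, -4)) = -108*(-6 + (1/8)*(1 - 6*(-4))/(-4)) = -108*(-6 + (1/8)*(-1/4)*(1 + 24)) = -108*(-6 + (1/8)*(-1/4)*25) = -108*(-6 - 25/32) = -108*(-217/32) = 5859/8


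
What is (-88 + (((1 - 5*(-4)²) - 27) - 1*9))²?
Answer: 41209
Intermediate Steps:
(-88 + (((1 - 5*(-4)²) - 27) - 1*9))² = (-88 + (((1 - 5*16) - 27) - 9))² = (-88 + (((1 - 80) - 27) - 9))² = (-88 + ((-79 - 27) - 9))² = (-88 + (-106 - 9))² = (-88 - 115)² = (-203)² = 41209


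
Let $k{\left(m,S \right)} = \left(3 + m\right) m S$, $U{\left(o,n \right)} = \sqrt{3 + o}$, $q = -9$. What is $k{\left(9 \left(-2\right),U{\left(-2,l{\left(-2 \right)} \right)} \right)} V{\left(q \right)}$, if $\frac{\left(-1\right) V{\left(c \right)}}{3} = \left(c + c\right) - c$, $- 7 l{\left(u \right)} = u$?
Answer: $7290$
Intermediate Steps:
$l{\left(u \right)} = - \frac{u}{7}$
$k{\left(m,S \right)} = S m \left(3 + m\right)$ ($k{\left(m,S \right)} = m \left(3 + m\right) S = S m \left(3 + m\right)$)
$V{\left(c \right)} = - 3 c$ ($V{\left(c \right)} = - 3 \left(\left(c + c\right) - c\right) = - 3 \left(2 c - c\right) = - 3 c$)
$k{\left(9 \left(-2\right),U{\left(-2,l{\left(-2 \right)} \right)} \right)} V{\left(q \right)} = \sqrt{3 - 2} \cdot 9 \left(-2\right) \left(3 + 9 \left(-2\right)\right) \left(\left(-3\right) \left(-9\right)\right) = \sqrt{1} \left(-18\right) \left(3 - 18\right) 27 = 1 \left(-18\right) \left(-15\right) 27 = 270 \cdot 27 = 7290$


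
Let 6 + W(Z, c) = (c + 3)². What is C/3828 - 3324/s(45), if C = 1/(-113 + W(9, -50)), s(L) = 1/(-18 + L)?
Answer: -718030668959/8000520 ≈ -89748.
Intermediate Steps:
W(Z, c) = -6 + (3 + c)² (W(Z, c) = -6 + (c + 3)² = -6 + (3 + c)²)
C = 1/2090 (C = 1/(-113 + (-6 + (3 - 50)²)) = 1/(-113 + (-6 + (-47)²)) = 1/(-113 + (-6 + 2209)) = 1/(-113 + 2203) = 1/2090 ≈ 0.00047847)
C/3828 - 3324/s(45) = (1/2090)/3828 - 3324/(1/(-18 + 45)) = (1/2090)*(1/3828) - 3324/(1/27) = 1/8000520 - 3324/1/27 = 1/8000520 - 3324*27 = 1/8000520 - 89748 = -718030668959/8000520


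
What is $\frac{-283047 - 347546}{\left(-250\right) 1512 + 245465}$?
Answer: $\frac{630593}{132535} \approx 4.7579$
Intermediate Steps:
$\frac{-283047 - 347546}{\left(-250\right) 1512 + 245465} = - \frac{630593}{-378000 + 245465} = - \frac{630593}{-132535} = \left(-630593\right) \left(- \frac{1}{132535}\right) = \frac{630593}{132535}$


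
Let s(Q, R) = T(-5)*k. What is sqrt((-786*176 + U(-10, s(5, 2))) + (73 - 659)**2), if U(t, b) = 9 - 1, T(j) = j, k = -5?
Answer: 2*sqrt(51267) ≈ 452.84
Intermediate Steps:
s(Q, R) = 25 (s(Q, R) = -5*(-5) = 25)
U(t, b) = 8
sqrt((-786*176 + U(-10, s(5, 2))) + (73 - 659)**2) = sqrt((-786*176 + 8) + (73 - 659)**2) = sqrt((-138336 + 8) + (-586)**2) = sqrt(-138328 + 343396) = sqrt(205068) = 2*sqrt(51267)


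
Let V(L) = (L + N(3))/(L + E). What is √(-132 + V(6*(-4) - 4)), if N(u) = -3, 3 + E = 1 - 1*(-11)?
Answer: I*√47063/19 ≈ 11.418*I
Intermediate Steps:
E = 9 (E = -3 + (1 - 1*(-11)) = -3 + (1 + 11) = -3 + 12 = 9)
V(L) = (-3 + L)/(9 + L) (V(L) = (L - 3)/(L + 9) = (-3 + L)/(9 + L))
√(-132 + V(6*(-4) - 4)) = √(-132 + (-3 + (6*(-4) - 4))/(9 + (6*(-4) - 4))) = √(-132 + (-3 + (-24 - 4))/(9 + (-24 - 4))) = √(-132 + (-3 - 28)/(9 - 28)) = √(-132 - 31/(-19)) = √(-132 - 1/19*(-31)) = √(-132 + 31/19) = √(-2477/19) = I*√47063/19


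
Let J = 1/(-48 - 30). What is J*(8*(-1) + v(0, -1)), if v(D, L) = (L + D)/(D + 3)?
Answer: 25/234 ≈ 0.10684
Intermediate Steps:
v(D, L) = (D + L)/(3 + D)
J = -1/78 (J = 1/(-78) = -1/78 ≈ -0.012821)
J*(8*(-1) + v(0, -1)) = -(8*(-1) + (0 - 1)/(3 + 0))/78 = -(-8 - 1/3)/78 = -1/78*(-25/3) = 25/234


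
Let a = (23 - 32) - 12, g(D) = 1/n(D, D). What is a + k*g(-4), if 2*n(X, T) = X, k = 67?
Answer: -109/2 ≈ -54.500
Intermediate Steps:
n(X, T) = X/2
g(D) = 2/D (g(D) = 1/(D/2) = 2/D)
a = -21 (a = -9 - 12 = -21)
a + k*g(-4) = -21 + 67*(2/(-4)) = -21 + 67*(2*(-1/4)) = -21 + 67*(-1/2) = -21 - 67/2 = -109/2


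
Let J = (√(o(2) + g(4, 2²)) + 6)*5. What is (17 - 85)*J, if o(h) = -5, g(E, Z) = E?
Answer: -2040 - 340*I ≈ -2040.0 - 340.0*I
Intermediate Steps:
J = 30 + 5*I (J = (√(-5 + 4) + 6)*5 = (√(-1) + 6)*5 = (I + 6)*5 = (6 + I)*5 = 30 + 5*I ≈ 30.0 + 5.0*I)
(17 - 85)*J = (17 - 85)*(30 + 5*I) = -68*(30 + 5*I) = -2040 - 340*I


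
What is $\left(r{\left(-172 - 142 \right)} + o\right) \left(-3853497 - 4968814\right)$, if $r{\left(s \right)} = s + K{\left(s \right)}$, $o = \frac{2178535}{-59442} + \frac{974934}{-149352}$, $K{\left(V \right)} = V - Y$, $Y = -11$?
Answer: $\frac{4308898904190197753}{739815132} \approx 5.8243 \cdot 10^{9}$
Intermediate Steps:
$K{\left(V \right)} = 11 + V$ ($K{\left(V \right)} = V - -11 = V + 11 = 11 + V$)
$o = - \frac{31943382179}{739815132}$ ($o = 2178535 \left(- \frac{1}{59442}\right) + 974934 \left(- \frac{1}{149352}\right) = - \frac{2178535}{59442} - \frac{162489}{24892} = - \frac{31943382179}{739815132} \approx -43.177$)
$r{\left(s \right)} = 11 + 2 s$ ($r{\left(s \right)} = s + \left(11 + s\right) = 11 + 2 s$)
$\left(r{\left(-172 - 142 \right)} + o\right) \left(-3853497 - 4968814\right) = \left(\left(11 + 2 \left(-172 - 142\right)\right) - \frac{31943382179}{739815132}\right) \left(-3853497 - 4968814\right) = \left(\left(11 + 2 \left(-172 - 142\right)\right) - \frac{31943382179}{739815132}\right) \left(-8822311\right) = \left(\left(11 + 2 \left(-314\right)\right) - \frac{31943382179}{739815132}\right) \left(-8822311\right) = \left(\left(11 - 628\right) - \frac{31943382179}{739815132}\right) \left(-8822311\right) = \left(-617 - \frac{31943382179}{739815132}\right) \left(-8822311\right) = \left(- \frac{488409318623}{739815132}\right) \left(-8822311\right) = \frac{4308898904190197753}{739815132}$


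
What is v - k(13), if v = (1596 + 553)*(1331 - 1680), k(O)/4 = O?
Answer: -750053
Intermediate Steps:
k(O) = 4*O
v = -750001 (v = 2149*(-349) = -750001)
v - k(13) = -750001 - 4*13 = -750001 - 1*52 = -750001 - 52 = -750053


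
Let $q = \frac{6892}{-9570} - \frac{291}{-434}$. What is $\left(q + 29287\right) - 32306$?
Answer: $- \frac{6269630239}{2076690} \approx -3019.1$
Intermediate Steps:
$q = - \frac{103129}{2076690}$ ($q = 6892 \left(- \frac{1}{9570}\right) - - \frac{291}{434} = - \frac{3446}{4785} + \frac{291}{434} = - \frac{103129}{2076690} \approx -0.04966$)
$\left(q + 29287\right) - 32306 = \left(- \frac{103129}{2076690} + 29287\right) - 32306 = \frac{60819916901}{2076690} - 32306 = - \frac{6269630239}{2076690}$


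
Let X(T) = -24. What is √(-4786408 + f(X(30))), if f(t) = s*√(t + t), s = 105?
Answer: 2*√(-1196602 + 105*I*√3) ≈ 0.16626 + 2187.8*I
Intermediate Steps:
f(t) = 105*√2*√t (f(t) = 105*√(t + t) = 105*√(2*t) = 105*(√2*√t) = 105*√2*√t)
√(-4786408 + f(X(30))) = √(-4786408 + 105*√2*√(-24)) = √(-4786408 + 105*√2*(2*I*√6)) = √(-4786408 + 420*I*√3)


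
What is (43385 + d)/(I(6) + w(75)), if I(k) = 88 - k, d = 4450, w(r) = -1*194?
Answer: -47835/112 ≈ -427.10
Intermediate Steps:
w(r) = -194
(43385 + d)/(I(6) + w(75)) = (43385 + 4450)/((88 - 1*6) - 194) = 47835/((88 - 6) - 194) = 47835/(82 - 194) = 47835/(-112) = 47835*(-1/112) = -47835/112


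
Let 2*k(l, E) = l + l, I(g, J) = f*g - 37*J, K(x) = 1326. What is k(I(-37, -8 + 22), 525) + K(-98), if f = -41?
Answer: 2325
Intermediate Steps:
I(g, J) = -41*g - 37*J
k(l, E) = l (k(l, E) = (l + l)/2 = (2*l)/2 = l)
k(I(-37, -8 + 22), 525) + K(-98) = (-41*(-37) - 37*(-8 + 22)) + 1326 = (1517 - 37*14) + 1326 = (1517 - 518) + 1326 = 999 + 1326 = 2325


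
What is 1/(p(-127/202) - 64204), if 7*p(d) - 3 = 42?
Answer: -7/449383 ≈ -1.5577e-5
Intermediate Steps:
p(d) = 45/7 (p(d) = 3/7 + (⅐)*42 = 3/7 + 6 = 45/7)
1/(p(-127/202) - 64204) = 1/(45/7 - 64204) = 1/(-449383/7) = -7/449383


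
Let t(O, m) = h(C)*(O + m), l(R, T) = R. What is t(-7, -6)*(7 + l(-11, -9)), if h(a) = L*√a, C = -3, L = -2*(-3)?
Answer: 312*I*√3 ≈ 540.4*I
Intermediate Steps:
L = 6
h(a) = 6*√a
t(O, m) = 6*I*√3*(O + m) (t(O, m) = (6*√(-3))*(O + m) = (6*(I*√3))*(O + m) = (6*I*√3)*(O + m) = 6*I*√3*(O + m))
t(-7, -6)*(7 + l(-11, -9)) = (6*I*√3*(-7 - 6))*(7 - 11) = (6*I*√3*(-13))*(-4) = -78*I*√3*(-4) = 312*I*√3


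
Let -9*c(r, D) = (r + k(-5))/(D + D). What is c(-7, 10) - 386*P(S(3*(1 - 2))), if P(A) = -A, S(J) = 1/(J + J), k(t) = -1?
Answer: -2893/45 ≈ -64.289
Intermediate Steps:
S(J) = 1/(2*J)
c(r, D) = -(-1 + r)/(18*D) (c(r, D) = -(r - 1)/(9*(D + D)) = -(-1 + r)/(9*(2*D)) = -(-1 + r)*1/(2*D)/9 = -(-1 + r)/(18*D))
c(-7, 10) - 386*P(S(3*(1 - 2))) = (1/18)*(1 - 1*(-7))/10 - (-386)*1/(2*((3*(1 - 2)))) = (1/18)*(⅒)*(1 + 7) - (-386)*1/(2*((3*(-1)))) = (1/18)*(⅒)*8 - (-386)*(½)/(-3) = 2/45 - (-386)*(½)*(-⅓) = 2/45 - (-386)*(-1)/6 = 2/45 - 386*⅙ = 2/45 - 193/3 = -2893/45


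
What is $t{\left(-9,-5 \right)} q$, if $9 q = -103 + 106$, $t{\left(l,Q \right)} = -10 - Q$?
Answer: $- \frac{5}{3} \approx -1.6667$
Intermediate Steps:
$q = \frac{1}{3}$ ($q = \frac{-103 + 106}{9} = \frac{1}{9} \cdot 3 = \frac{1}{3} \approx 0.33333$)
$t{\left(-9,-5 \right)} q = \left(-10 - -5\right) \frac{1}{3} = \left(-10 + 5\right) \frac{1}{3} = \left(-5\right) \frac{1}{3} = - \frac{5}{3}$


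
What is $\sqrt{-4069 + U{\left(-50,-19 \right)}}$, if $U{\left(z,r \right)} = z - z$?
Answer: $i \sqrt{4069} \approx 63.789 i$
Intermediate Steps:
$U{\left(z,r \right)} = 0$
$\sqrt{-4069 + U{\left(-50,-19 \right)}} = \sqrt{-4069 + 0} = \sqrt{-4069} = i \sqrt{4069}$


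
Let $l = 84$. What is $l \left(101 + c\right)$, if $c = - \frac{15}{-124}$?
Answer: $\frac{263319}{31} \approx 8494.2$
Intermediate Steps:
$c = \frac{15}{124}$ ($c = \left(-15\right) \left(- \frac{1}{124}\right) = \frac{15}{124} \approx 0.12097$)
$l \left(101 + c\right) = 84 \left(101 + \frac{15}{124}\right) = 84 \cdot \frac{12539}{124} = \frac{263319}{31}$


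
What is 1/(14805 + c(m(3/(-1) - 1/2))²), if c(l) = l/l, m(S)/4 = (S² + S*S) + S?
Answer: 1/14806 ≈ 6.7540e-5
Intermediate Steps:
m(S) = 4*S + 8*S² (m(S) = 4*((S² + S*S) + S) = 4*((S² + S²) + S) = 4*(2*S² + S) = 4*(S + 2*S²) = 4*S + 8*S²)
c(l) = 1
1/(14805 + c(m(3/(-1) - 1/2))²) = 1/(14805 + 1²) = 1/(14805 + 1) = 1/14806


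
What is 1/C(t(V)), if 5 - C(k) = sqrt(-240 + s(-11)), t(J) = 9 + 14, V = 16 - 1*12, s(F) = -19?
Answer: 5/284 + I*sqrt(259)/284 ≈ 0.017606 + 0.056667*I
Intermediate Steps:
V = 4 (V = 16 - 12 = 4)
t(J) = 23
C(k) = 5 - I*sqrt(259) (C(k) = 5 - sqrt(-240 - 19) = 5 - sqrt(-259) = 5 - I*sqrt(259))
1/C(t(V)) = 1/(5 - I*sqrt(259))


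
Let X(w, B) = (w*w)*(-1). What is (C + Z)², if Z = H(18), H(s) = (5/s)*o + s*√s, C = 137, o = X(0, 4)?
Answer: 24601 + 14796*√2 ≈ 45526.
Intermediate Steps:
X(w, B) = -w² (X(w, B) = w²*(-1) = -w²)
o = 0 (o = -1*0² = -1*0 = 0)
H(s) = s^(3/2) (H(s) = (5/s)*0 + s*√s = 0 + s^(3/2) = s^(3/2))
Z = 54*√2 (Z = 18^(3/2) = 54*√2 ≈ 76.368)
(C + Z)² = (137 + 54*√2)²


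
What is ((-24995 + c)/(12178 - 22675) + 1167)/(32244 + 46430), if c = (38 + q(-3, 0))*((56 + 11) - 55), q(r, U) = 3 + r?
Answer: 6137269/412920489 ≈ 0.014863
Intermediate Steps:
c = 456 (c = (38 + (3 - 3))*((56 + 11) - 55) = (38 + 0)*(67 - 55) = 38*12 = 456)
((-24995 + c)/(12178 - 22675) + 1167)/(32244 + 46430) = ((-24995 + 456)/(12178 - 22675) + 1167)/(32244 + 46430) = (-24539/(-10497) + 1167)/78674 = (-24539*(-1/10497) + 1167)*(1/78674) = (24539/10497 + 1167)*(1/78674) = (12274538/10497)*(1/78674) = 6137269/412920489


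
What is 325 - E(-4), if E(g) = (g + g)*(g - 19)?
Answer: 141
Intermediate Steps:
E(g) = 2*g*(-19 + g) (E(g) = (2*g)*(-19 + g) = 2*g*(-19 + g))
325 - E(-4) = 325 - 2*(-4)*(-19 - 4) = 325 - 2*(-4)*(-23) = 325 - 1*184 = 325 - 184 = 141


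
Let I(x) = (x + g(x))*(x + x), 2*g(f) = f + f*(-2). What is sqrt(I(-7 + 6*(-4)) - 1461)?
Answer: 10*I*sqrt(5) ≈ 22.361*I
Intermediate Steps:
g(f) = -f/2 (g(f) = (f + f*(-2))/2 = (f - 2*f)/2 = (-f)/2 = -f/2)
I(x) = x**2 (I(x) = (x - x/2)*(x + x) = (x/2)*(2*x) = x**2)
sqrt(I(-7 + 6*(-4)) - 1461) = sqrt((-7 + 6*(-4))**2 - 1461) = sqrt((-7 - 24)**2 - 1461) = sqrt((-31)**2 - 1461) = sqrt(961 - 1461) = sqrt(-500) = 10*I*sqrt(5)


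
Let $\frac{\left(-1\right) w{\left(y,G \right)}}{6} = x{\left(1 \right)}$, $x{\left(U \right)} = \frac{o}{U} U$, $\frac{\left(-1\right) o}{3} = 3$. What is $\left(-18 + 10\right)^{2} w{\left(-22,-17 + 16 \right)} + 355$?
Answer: $3811$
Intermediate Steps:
$o = -9$ ($o = \left(-3\right) 3 = -9$)
$x{\left(U \right)} = -9$ ($x{\left(U \right)} = - \frac{9}{U} U = -9$)
$w{\left(y,G \right)} = 54$ ($w{\left(y,G \right)} = \left(-6\right) \left(-9\right) = 54$)
$\left(-18 + 10\right)^{2} w{\left(-22,-17 + 16 \right)} + 355 = \left(-18 + 10\right)^{2} \cdot 54 + 355 = \left(-8\right)^{2} \cdot 54 + 355 = 64 \cdot 54 + 355 = 3456 + 355 = 3811$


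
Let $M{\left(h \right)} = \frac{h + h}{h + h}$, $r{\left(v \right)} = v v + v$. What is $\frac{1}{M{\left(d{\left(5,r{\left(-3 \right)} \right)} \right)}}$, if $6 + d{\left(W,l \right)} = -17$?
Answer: $1$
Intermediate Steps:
$r{\left(v \right)} = v + v^{2}$ ($r{\left(v \right)} = v^{2} + v = v + v^{2}$)
$d{\left(W,l \right)} = -23$ ($d{\left(W,l \right)} = -6 - 17 = -23$)
$M{\left(h \right)} = 1$ ($M{\left(h \right)} = \frac{2 h}{2 h} = 2 h \frac{1}{2 h} = 1$)
$\frac{1}{M{\left(d{\left(5,r{\left(-3 \right)} \right)} \right)}} = 1^{-1} = 1$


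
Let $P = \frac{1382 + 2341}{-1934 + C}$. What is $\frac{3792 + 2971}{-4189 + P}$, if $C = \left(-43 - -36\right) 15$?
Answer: $- \frac{13789757}{8545094} \approx -1.6138$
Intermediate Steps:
$C = -105$ ($C = \left(-43 + 36\right) 15 = \left(-7\right) 15 = -105$)
$P = - \frac{3723}{2039}$ ($P = \frac{1382 + 2341}{-1934 - 105} = \frac{3723}{-2039} = 3723 \left(- \frac{1}{2039}\right) = - \frac{3723}{2039} \approx -1.8259$)
$\frac{3792 + 2971}{-4189 + P} = \frac{3792 + 2971}{-4189 - \frac{3723}{2039}} = \frac{6763}{- \frac{8545094}{2039}} = 6763 \left(- \frac{2039}{8545094}\right) = - \frac{13789757}{8545094}$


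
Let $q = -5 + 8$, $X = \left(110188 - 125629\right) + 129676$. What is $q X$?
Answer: $342705$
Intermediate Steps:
$X = 114235$ ($X = -15441 + 129676 = 114235$)
$q = 3$
$q X = 3 \cdot 114235 = 342705$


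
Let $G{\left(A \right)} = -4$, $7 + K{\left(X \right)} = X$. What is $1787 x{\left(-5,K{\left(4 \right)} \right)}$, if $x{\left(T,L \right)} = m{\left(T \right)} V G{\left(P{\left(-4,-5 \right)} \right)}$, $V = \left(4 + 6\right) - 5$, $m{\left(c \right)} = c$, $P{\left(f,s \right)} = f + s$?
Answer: $178700$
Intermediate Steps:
$K{\left(X \right)} = -7 + X$
$V = 5$ ($V = 10 - 5 = 5$)
$x{\left(T,L \right)} = - 20 T$ ($x{\left(T,L \right)} = T 5 \left(-4\right) = 5 T \left(-4\right) = - 20 T$)
$1787 x{\left(-5,K{\left(4 \right)} \right)} = 1787 \left(\left(-20\right) \left(-5\right)\right) = 1787 \cdot 100 = 178700$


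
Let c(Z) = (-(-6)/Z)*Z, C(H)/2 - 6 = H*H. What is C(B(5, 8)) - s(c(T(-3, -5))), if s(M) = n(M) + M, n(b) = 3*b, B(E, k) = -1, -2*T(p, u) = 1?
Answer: -10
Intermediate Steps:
T(p, u) = -½ (T(p, u) = -½*1 = -½)
C(H) = 12 + 2*H² (C(H) = 12 + 2*(H*H) = 12 + 2*H²)
c(Z) = 6 (c(Z) = (6/Z)*Z = 6)
s(M) = 4*M (s(M) = 3*M + M = 4*M)
C(B(5, 8)) - s(c(T(-3, -5))) = (12 + 2*(-1)²) - 4*6 = (12 + 2*1) - 1*24 = (12 + 2) - 24 = 14 - 24 = -10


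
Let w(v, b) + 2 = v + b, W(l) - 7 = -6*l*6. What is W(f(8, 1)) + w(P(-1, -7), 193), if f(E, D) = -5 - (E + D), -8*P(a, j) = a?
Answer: 5617/8 ≈ 702.13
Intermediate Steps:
P(a, j) = -a/8
f(E, D) = -5 - D - E (f(E, D) = -5 - (D + E) = -5 + (-D - E) = -5 - D - E)
W(l) = 7 - 36*l (W(l) = 7 - 6*l*6 = 7 - 36*l)
w(v, b) = -2 + b + v (w(v, b) = -2 + (v + b) = -2 + (b + v) = -2 + b + v)
W(f(8, 1)) + w(P(-1, -7), 193) = (7 - 36*(-5 - 1*1 - 1*8)) + (-2 + 193 - ⅛*(-1)) = (7 - 36*(-5 - 1 - 8)) + (-2 + 193 + ⅛) = (7 - 36*(-14)) + 1529/8 = (7 + 504) + 1529/8 = 511 + 1529/8 = 5617/8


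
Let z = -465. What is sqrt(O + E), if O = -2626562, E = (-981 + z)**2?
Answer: I*sqrt(535646) ≈ 731.88*I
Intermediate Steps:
E = 2090916 (E = (-981 - 465)**2 = (-1446)**2 = 2090916)
sqrt(O + E) = sqrt(-2626562 + 2090916) = sqrt(-535646) = I*sqrt(535646)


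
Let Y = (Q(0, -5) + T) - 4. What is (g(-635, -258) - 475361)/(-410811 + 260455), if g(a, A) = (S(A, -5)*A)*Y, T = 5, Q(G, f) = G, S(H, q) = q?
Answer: 474071/150356 ≈ 3.1530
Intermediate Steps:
Y = 1 (Y = (0 + 5) - 4 = 5 - 4 = 1)
g(a, A) = -5*A (g(a, A) = -5*A*1 = -5*A)
(g(-635, -258) - 475361)/(-410811 + 260455) = (-5*(-258) - 475361)/(-410811 + 260455) = (1290 - 475361)/(-150356) = -474071*(-1/150356) = 474071/150356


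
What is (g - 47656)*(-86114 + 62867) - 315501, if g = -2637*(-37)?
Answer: -1160643012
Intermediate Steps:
g = 97569
(g - 47656)*(-86114 + 62867) - 315501 = (97569 - 47656)*(-86114 + 62867) - 315501 = 49913*(-23247) - 315501 = -1160327511 - 315501 = -1160643012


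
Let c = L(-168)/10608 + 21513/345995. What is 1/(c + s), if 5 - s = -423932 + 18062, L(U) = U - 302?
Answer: 141165960/57295736537779 ≈ 2.4638e-6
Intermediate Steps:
L(U) = -302 + U
s = 405875 (s = 5 - (-423932 + 18062) = 5 - 1*(-405870) = 5 + 405870 = 405875)
c = 2522779/141165960 (c = (-302 - 168)/10608 + 21513/345995 = -470*1/10608 + 21513*(1/345995) = -235/5304 + 21513/345995 = 2522779/141165960 ≈ 0.017871)
1/(c + s) = 1/(2522779/141165960 + 405875) = 1/(57295736537779/141165960) = 141165960/57295736537779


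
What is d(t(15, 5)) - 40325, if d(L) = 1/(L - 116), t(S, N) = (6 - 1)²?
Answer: -3669576/91 ≈ -40325.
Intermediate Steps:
t(S, N) = 25 (t(S, N) = 5² = 25)
d(L) = 1/(-116 + L)
d(t(15, 5)) - 40325 = 1/(-116 + 25) - 40325 = 1/(-91) - 40325 = -1/91 - 40325 = -3669576/91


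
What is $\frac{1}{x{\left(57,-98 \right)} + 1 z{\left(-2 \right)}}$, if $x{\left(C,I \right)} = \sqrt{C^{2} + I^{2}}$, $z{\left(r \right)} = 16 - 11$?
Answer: $- \frac{5}{12828} + \frac{\sqrt{12853}}{12828} \approx 0.008448$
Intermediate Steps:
$z{\left(r \right)} = 5$
$\frac{1}{x{\left(57,-98 \right)} + 1 z{\left(-2 \right)}} = \frac{1}{\sqrt{57^{2} + \left(-98\right)^{2}} + 1 \cdot 5} = \frac{1}{\sqrt{3249 + 9604} + 5} = \frac{1}{\sqrt{12853} + 5} = \frac{1}{5 + \sqrt{12853}}$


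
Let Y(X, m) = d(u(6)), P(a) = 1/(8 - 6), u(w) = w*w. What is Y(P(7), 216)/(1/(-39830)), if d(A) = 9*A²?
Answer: -464577120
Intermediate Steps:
u(w) = w²
P(a) = ½ (P(a) = 1/2 = ½)
Y(X, m) = 11664 (Y(X, m) = 9*(6²)² = 9*36² = 9*1296 = 11664)
Y(P(7), 216)/(1/(-39830)) = 11664/(1/(-39830)) = 11664/(-1/39830) = 11664*(-39830) = -464577120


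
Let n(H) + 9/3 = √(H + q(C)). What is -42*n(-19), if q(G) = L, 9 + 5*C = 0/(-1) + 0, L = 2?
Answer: 126 - 42*I*√17 ≈ 126.0 - 173.17*I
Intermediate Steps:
C = -9/5 (C = -9/5 + (0/(-1) + 0)/5 = -9/5 + (0*(-1) + 0)/5 = -9/5 + (0 + 0)/5 = -9/5 + (⅕)*0 = -9/5 + 0 = -9/5 ≈ -1.8000)
q(G) = 2
n(H) = -3 + √(2 + H) (n(H) = -3 + √(H + 2) = -3 + √(2 + H))
-42*n(-19) = -42*(-3 + √(2 - 19)) = -42*(-3 + √(-17)) = -42*(-3 + I*√17) = 126 - 42*I*√17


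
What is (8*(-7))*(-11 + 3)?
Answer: 448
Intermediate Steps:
(8*(-7))*(-11 + 3) = -56*(-8) = 448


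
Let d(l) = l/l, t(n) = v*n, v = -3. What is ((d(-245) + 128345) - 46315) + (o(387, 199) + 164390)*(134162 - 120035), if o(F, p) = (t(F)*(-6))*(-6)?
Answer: 1731967469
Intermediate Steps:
t(n) = -3*n
o(F, p) = -108*F (o(F, p) = (-3*F*(-6))*(-6) = (18*F)*(-6) = -108*F)
d(l) = 1
((d(-245) + 128345) - 46315) + (o(387, 199) + 164390)*(134162 - 120035) = ((1 + 128345) - 46315) + (-108*387 + 164390)*(134162 - 120035) = (128346 - 46315) + (-41796 + 164390)*14127 = 82031 + 122594*14127 = 82031 + 1731885438 = 1731967469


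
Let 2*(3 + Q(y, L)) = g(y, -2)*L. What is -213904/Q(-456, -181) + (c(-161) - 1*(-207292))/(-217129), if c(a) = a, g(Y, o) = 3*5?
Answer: 92325919781/590808009 ≈ 156.27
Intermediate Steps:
g(Y, o) = 15
Q(y, L) = -3 + 15*L/2 (Q(y, L) = -3 + (15*L)/2 = -3 + 15*L/2)
-213904/Q(-456, -181) + (c(-161) - 1*(-207292))/(-217129) = -213904/(-3 + (15/2)*(-181)) + (-161 - 1*(-207292))/(-217129) = -213904/(-3 - 2715/2) + (-161 + 207292)*(-1/217129) = -213904/(-2721/2) + 207131*(-1/217129) = -213904*(-2/2721) - 207131/217129 = 427808/2721 - 207131/217129 = 92325919781/590808009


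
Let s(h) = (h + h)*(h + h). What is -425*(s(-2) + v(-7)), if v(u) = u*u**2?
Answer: 138975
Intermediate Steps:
s(h) = 4*h**2 (s(h) = (2*h)*(2*h) = 4*h**2)
v(u) = u**3
-425*(s(-2) + v(-7)) = -425*(4*(-2)**2 + (-7)**3) = -425*(4*4 - 343) = -425*(16 - 343) = -425*(-327) = 138975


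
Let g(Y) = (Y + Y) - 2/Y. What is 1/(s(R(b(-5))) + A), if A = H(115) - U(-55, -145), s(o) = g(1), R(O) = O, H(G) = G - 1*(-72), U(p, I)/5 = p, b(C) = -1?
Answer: 1/462 ≈ 0.0021645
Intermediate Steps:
U(p, I) = 5*p
g(Y) = -2/Y + 2*Y (g(Y) = 2*Y - 2/Y = -2/Y + 2*Y)
H(G) = 72 + G (H(G) = G + 72 = 72 + G)
s(o) = 0 (s(o) = -2/1 + 2*1 = -2*1 + 2 = -2 + 2 = 0)
A = 462 (A = (72 + 115) - 5*(-55) = 187 - 1*(-275) = 187 + 275 = 462)
1/(s(R(b(-5))) + A) = 1/(0 + 462) = 1/462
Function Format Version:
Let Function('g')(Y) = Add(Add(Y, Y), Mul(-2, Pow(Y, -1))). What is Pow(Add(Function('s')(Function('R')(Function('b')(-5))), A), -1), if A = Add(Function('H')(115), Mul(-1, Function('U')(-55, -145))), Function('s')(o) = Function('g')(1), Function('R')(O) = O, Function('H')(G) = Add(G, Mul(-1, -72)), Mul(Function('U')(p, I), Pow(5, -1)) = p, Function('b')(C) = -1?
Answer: Rational(1, 462) ≈ 0.0021645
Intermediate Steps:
Function('U')(p, I) = Mul(5, p)
Function('g')(Y) = Add(Mul(-2, Pow(Y, -1)), Mul(2, Y)) (Function('g')(Y) = Add(Mul(2, Y), Mul(-2, Pow(Y, -1))) = Add(Mul(-2, Pow(Y, -1)), Mul(2, Y)))
Function('H')(G) = Add(72, G) (Function('H')(G) = Add(G, 72) = Add(72, G))
Function('s')(o) = 0 (Function('s')(o) = Add(Mul(-2, Pow(1, -1)), Mul(2, 1)) = Add(Mul(-2, 1), 2) = Add(-2, 2) = 0)
A = 462 (A = Add(Add(72, 115), Mul(-1, Mul(5, -55))) = Add(187, Mul(-1, -275)) = Add(187, 275) = 462)
Pow(Add(Function('s')(Function('R')(Function('b')(-5))), A), -1) = Pow(Add(0, 462), -1) = Pow(462, -1) = Rational(1, 462)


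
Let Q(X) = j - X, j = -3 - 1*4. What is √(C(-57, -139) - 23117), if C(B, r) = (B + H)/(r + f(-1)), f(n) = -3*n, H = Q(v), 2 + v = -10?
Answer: I*√26722810/34 ≈ 152.04*I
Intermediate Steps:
v = -12 (v = -2 - 10 = -12)
j = -7 (j = -3 - 4 = -7)
Q(X) = -7 - X
H = 5 (H = -7 - 1*(-12) = -7 + 12 = 5)
C(B, r) = (5 + B)/(3 + r) (C(B, r) = (B + 5)/(r - 3*(-1)) = (5 + B)/(r + 3) = (5 + B)/(3 + r))
√(C(-57, -139) - 23117) = √((5 - 57)/(3 - 139) - 23117) = √(-52/(-136) - 23117) = √(-1/136*(-52) - 23117) = √(13/34 - 23117) = √(-785965/34) = I*√26722810/34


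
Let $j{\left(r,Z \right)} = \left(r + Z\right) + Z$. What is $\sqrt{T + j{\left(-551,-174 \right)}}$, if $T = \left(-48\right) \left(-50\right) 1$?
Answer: $\sqrt{1501} \approx 38.743$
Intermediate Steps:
$j{\left(r,Z \right)} = r + 2 Z$ ($j{\left(r,Z \right)} = \left(Z + r\right) + Z = r + 2 Z$)
$T = 2400$ ($T = 2400 \cdot 1 = 2400$)
$\sqrt{T + j{\left(-551,-174 \right)}} = \sqrt{2400 + \left(-551 + 2 \left(-174\right)\right)} = \sqrt{2400 - 899} = \sqrt{1501}$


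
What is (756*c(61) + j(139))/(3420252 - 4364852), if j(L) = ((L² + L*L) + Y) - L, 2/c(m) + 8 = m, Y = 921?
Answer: -261373/6257975 ≈ -0.041766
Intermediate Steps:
c(m) = 2/(-8 + m)
j(L) = 921 - L + 2*L² (j(L) = ((L² + L*L) + 921) - L = ((L² + L²) + 921) - L = (2*L² + 921) - L = (921 + 2*L²) - L = 921 - L + 2*L²)
(756*c(61) + j(139))/(3420252 - 4364852) = (756*(2/(-8 + 61)) + (921 - 1*139 + 2*139²))/(3420252 - 4364852) = (756*(2/53) + (921 - 139 + 2*19321))/(-944600) = (756*(2*(1/53)) + (921 - 139 + 38642))*(-1/944600) = (756*(2/53) + 39424)*(-1/944600) = (1512/53 + 39424)*(-1/944600) = (2090984/53)*(-1/944600) = -261373/6257975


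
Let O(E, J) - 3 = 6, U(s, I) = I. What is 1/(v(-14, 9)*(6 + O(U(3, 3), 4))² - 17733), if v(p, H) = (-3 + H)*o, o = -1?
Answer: -1/19083 ≈ -5.2403e-5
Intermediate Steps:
O(E, J) = 9 (O(E, J) = 3 + 6 = 9)
v(p, H) = 3 - H (v(p, H) = (-3 + H)*(-1) = 3 - H)
1/(v(-14, 9)*(6 + O(U(3, 3), 4))² - 17733) = 1/((3 - 1*9)*(6 + 9)² - 17733) = 1/((3 - 9)*15² - 17733) = 1/(-6*225 - 17733) = 1/(-1350 - 17733) = 1/(-19083) = -1/19083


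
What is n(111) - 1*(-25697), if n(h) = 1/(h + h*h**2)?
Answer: 35146866175/1367742 ≈ 25697.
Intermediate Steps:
n(h) = 1/(h + h**3)
n(111) - 1*(-25697) = 1/(111 + 111**3) - 1*(-25697) = 1/(111 + 1367631) + 25697 = 1/1367742 + 25697 = 35146866175/1367742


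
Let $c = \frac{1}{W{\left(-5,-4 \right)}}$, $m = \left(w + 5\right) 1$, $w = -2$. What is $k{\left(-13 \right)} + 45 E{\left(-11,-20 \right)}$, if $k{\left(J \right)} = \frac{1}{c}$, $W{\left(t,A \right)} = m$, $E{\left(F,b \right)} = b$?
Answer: $-897$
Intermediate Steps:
$m = 3$ ($m = \left(-2 + 5\right) 1 = 3 \cdot 1 = 3$)
$W{\left(t,A \right)} = 3$
$c = \frac{1}{3} \approx 0.33333$
$k{\left(J \right)} = 3$ ($k{\left(J \right)} = \frac{1}{\frac{1}{3}} = 3$)
$k{\left(-13 \right)} + 45 E{\left(-11,-20 \right)} = 3 + 45 \left(-20\right) = 3 - 900 = -897$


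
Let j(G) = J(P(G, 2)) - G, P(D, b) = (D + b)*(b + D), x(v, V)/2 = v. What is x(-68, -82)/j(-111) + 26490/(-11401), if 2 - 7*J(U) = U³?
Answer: -1708706996334178/735408398262187 ≈ -2.3235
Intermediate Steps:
x(v, V) = 2*v
P(D, b) = (D + b)² (P(D, b) = (D + b)*(D + b) = (D + b)²)
J(U) = 2/7 - U³/7
j(G) = 2/7 - G - (2 + G)⁶/7 (j(G) = (2/7 - (G + 2)⁶/7) - G = (2/7 - (2 + G)⁶/7) - G = 2/7 - G - (2 + G)⁶/7)
x(-68, -82)/j(-111) + 26490/(-11401) = (2*(-68))/(2/7 - 1*(-111) - (2 - 111)⁶/7) + 26490/(-11401) = -136/(2/7 + 111 - ⅐*(-109)⁶) + 26490*(-1/11401) = -136/(2/7 + 111 - ⅐*1677100110841) - 26490/11401 = -136/(2/7 + 111 - 1677100110841/7) - 26490/11401 = -136/(-1677100110062/7) - 26490/11401 = -136*(-7/1677100110062) - 26490/11401 = 476/838550055031 - 26490/11401 = -1708706996334178/735408398262187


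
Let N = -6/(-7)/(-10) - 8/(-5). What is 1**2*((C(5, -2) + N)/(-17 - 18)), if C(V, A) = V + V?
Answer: -403/1225 ≈ -0.32898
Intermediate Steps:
C(V, A) = 2*V
N = 53/35 (N = -6*(-1/7)*(-1/10) - 8*(-1/5) = (6/7)*(-1/10) + 8/5 = -3/35 + 8/5 = 53/35 ≈ 1.5143)
1**2*((C(5, -2) + N)/(-17 - 18)) = 1**2*((2*5 + 53/35)/(-17 - 18)) = 1*((10 + 53/35)/(-35)) = 1*((403/35)*(-1/35)) = 1*(-403/1225) = -403/1225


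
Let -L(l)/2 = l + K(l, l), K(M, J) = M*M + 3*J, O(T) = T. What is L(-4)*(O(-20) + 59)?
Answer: 0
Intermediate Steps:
K(M, J) = M² + 3*J
L(l) = -8*l - 2*l² (L(l) = -2*(l + (l² + 3*l)) = -2*(l² + 4*l) = -8*l - 2*l²)
L(-4)*(O(-20) + 59) = (2*(-4)*(-4 - 1*(-4)))*(-20 + 59) = (2*(-4)*(-4 + 4))*39 = (2*(-4)*0)*39 = 0*39 = 0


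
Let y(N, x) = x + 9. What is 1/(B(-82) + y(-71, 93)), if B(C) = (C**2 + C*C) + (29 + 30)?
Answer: 1/13609 ≈ 7.3481e-5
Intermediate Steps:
y(N, x) = 9 + x
B(C) = 59 + 2*C**2 (B(C) = (C**2 + C**2) + 59 = 2*C**2 + 59 = 59 + 2*C**2)
1/(B(-82) + y(-71, 93)) = 1/((59 + 2*(-82)**2) + (9 + 93)) = 1/((59 + 2*6724) + 102) = 1/((59 + 13448) + 102) = 1/(13507 + 102) = 1/13609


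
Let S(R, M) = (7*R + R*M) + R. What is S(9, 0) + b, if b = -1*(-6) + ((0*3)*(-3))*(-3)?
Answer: 78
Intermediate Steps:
S(R, M) = 8*R + M*R (S(R, M) = (7*R + M*R) + R = 8*R + M*R)
b = 6 (b = 6 + (0*(-3))*(-3) = 6 + 0*(-3) = 6 + 0 = 6)
S(9, 0) + b = 9*(8 + 0) + 6 = 9*8 + 6 = 72 + 6 = 78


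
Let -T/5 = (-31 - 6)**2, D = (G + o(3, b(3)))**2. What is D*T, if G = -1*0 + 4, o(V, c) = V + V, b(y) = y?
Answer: -684500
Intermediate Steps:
o(V, c) = 2*V
G = 4 (G = 0 + 4 = 4)
D = 100 (D = (4 + 2*3)**2 = (4 + 6)**2 = 10**2 = 100)
T = -6845 (T = -5*(-31 - 6)**2 = -5*(-37)**2 = -5*1369 = -6845)
D*T = 100*(-6845) = -684500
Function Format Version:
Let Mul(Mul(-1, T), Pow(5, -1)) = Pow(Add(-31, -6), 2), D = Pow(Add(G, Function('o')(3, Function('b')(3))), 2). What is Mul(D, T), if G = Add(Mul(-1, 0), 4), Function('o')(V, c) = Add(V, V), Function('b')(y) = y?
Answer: -684500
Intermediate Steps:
Function('o')(V, c) = Mul(2, V)
G = 4 (G = Add(0, 4) = 4)
D = 100 (D = Pow(Add(4, Mul(2, 3)), 2) = Pow(Add(4, 6), 2) = Pow(10, 2) = 100)
T = -6845 (T = Mul(-5, Pow(Add(-31, -6), 2)) = Mul(-5, Pow(-37, 2)) = Mul(-5, 1369) = -6845)
Mul(D, T) = Mul(100, -6845) = -684500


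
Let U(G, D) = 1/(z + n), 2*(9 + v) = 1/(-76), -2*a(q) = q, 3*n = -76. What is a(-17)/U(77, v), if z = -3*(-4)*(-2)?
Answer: -1258/3 ≈ -419.33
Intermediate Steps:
n = -76/3 (n = (1/3)*(-76) = -76/3 ≈ -25.333)
a(q) = -q/2
v = -1369/152 (v = -9 + (1/2)/(-76) = -9 + (1/2)*(-1/76) = -9 - 1/152 = -1369/152 ≈ -9.0066)
z = -24 (z = 12*(-2) = -24)
U(G, D) = -3/148 (U(G, D) = 1/(-24 - 76/3) = 1/(-148/3) = -3/148)
a(-17)/U(77, v) = (-1/2*(-17))/(-3/148) = (17/2)*(-148/3) = -1258/3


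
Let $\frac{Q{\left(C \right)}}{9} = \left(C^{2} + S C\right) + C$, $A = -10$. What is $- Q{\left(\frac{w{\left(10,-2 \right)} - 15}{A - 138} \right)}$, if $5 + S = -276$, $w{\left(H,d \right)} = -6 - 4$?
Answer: $\frac{9318375}{21904} \approx 425.42$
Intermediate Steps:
$w{\left(H,d \right)} = -10$ ($w{\left(H,d \right)} = -6 - 4 = -10$)
$S = -281$ ($S = -5 - 276 = -281$)
$Q{\left(C \right)} = - 2520 C + 9 C^{2}$ ($Q{\left(C \right)} = 9 \left(\left(C^{2} - 281 C\right) + C\right) = 9 \left(C^{2} - 280 C\right) = - 2520 C + 9 C^{2}$)
$- Q{\left(\frac{w{\left(10,-2 \right)} - 15}{A - 138} \right)} = - 9 \frac{-10 - 15}{-10 - 138} \left(-280 + \frac{-10 - 15}{-10 - 138}\right) = - 9 \left(- \frac{25}{-148}\right) \left(-280 - \frac{25}{-148}\right) = - 9 \left(\left(-25\right) \left(- \frac{1}{148}\right)\right) \left(-280 - - \frac{25}{148}\right) = - \frac{9 \cdot 25 \left(-280 + \frac{25}{148}\right)}{148} = - \frac{9 \cdot 25 \left(-41415\right)}{148 \cdot 148} = \left(-1\right) \left(- \frac{9318375}{21904}\right) = \frac{9318375}{21904}$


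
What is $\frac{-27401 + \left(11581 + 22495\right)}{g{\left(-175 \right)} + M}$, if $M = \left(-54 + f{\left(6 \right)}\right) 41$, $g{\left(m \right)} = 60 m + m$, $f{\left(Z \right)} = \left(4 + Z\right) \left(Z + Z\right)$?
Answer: $- \frac{6675}{7969} \approx -0.83762$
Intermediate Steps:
$f{\left(Z \right)} = 2 Z \left(4 + Z\right)$ ($f{\left(Z \right)} = \left(4 + Z\right) 2 Z = 2 Z \left(4 + Z\right)$)
$g{\left(m \right)} = 61 m$
$M = 2706$ ($M = \left(-54 + 2 \cdot 6 \left(4 + 6\right)\right) 41 = \left(-54 + 2 \cdot 6 \cdot 10\right) 41 = \left(-54 + 120\right) 41 = 66 \cdot 41 = 2706$)
$\frac{-27401 + \left(11581 + 22495\right)}{g{\left(-175 \right)} + M} = \frac{-27401 + \left(11581 + 22495\right)}{61 \left(-175\right) + 2706} = \frac{-27401 + 34076}{-10675 + 2706} = \frac{6675}{-7969} = 6675 \left(- \frac{1}{7969}\right) = - \frac{6675}{7969}$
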